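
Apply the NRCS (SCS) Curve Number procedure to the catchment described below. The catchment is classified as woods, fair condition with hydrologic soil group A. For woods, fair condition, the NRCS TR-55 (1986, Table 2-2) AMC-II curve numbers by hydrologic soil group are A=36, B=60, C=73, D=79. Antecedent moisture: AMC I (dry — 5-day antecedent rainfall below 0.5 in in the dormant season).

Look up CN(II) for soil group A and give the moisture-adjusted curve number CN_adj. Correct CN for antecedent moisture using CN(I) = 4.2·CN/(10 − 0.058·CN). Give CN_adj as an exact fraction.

CN_adj = 18900/989 ≈ 19.110

NRCS table: woods, fair condition, soil group A → CN(II) = 36
Dry (AMC I): CN(I) = 4.2·36/(10 − 0.058·36) = (756/5)/(989/125) = 18900/989 ≈ 19.110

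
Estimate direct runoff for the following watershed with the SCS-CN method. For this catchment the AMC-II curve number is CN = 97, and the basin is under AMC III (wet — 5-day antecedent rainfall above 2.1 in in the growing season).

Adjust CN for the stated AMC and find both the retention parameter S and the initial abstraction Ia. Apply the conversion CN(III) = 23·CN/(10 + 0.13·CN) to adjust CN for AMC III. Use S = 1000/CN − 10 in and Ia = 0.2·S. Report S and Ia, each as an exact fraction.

S = 300/2231 in ≈ 0.134 in; Ia = 60/2231 in ≈ 0.027 in

Adjust CN=97 to AMC III: 23·97/(10 + 0.13·97) → 2231 ÷ (2261/100) = 223100/2261 ≈ 98.673
Max retention: S = 1000/(223100/2261) − 10 = 300/2231 in (≈ 0.134 in)
Initial abstraction Ia = S/5 = (300/2231)/5 = 60/2231 ≈ 0.027 in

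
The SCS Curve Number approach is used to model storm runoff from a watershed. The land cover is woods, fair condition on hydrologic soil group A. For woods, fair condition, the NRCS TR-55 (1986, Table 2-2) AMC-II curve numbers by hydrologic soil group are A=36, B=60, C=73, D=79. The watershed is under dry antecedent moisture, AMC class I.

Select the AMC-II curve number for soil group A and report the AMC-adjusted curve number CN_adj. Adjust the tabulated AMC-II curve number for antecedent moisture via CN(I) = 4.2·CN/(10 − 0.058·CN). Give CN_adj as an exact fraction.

NRCS table: woods, fair condition, soil group A → CN(II) = 36
Dry (AMC I): CN(I) = 4.2·36/(10 − 0.058·36) = (756/5)/(989/125) = 18900/989 ≈ 19.110

CN_adj = 18900/989 ≈ 19.110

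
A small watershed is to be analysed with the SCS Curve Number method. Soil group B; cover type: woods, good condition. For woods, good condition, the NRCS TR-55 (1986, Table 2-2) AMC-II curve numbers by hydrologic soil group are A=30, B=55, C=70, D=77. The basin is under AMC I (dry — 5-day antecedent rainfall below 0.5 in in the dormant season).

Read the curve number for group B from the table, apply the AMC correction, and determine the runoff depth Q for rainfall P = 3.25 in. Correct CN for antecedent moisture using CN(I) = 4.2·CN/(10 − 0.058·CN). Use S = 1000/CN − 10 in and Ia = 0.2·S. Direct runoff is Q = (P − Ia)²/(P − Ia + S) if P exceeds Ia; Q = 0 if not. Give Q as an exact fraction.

Q = 0 in ≈ 0.000 in

NRCS table: woods, good condition, soil group B → CN(II) = 55
CN(I) from CN(II)=55: (4.2·55)/(10 − 0.058·55) = 7700/227 ≈ 33.921
Retention S: 1000/CN − 10 with CN=33.921 → S = 1500/77 ≈ 19.481 in
Ia = 0.2·(1500/77) = 300/77 in ≈ 3.896 in
P = 3.250 ≤ Ia = 3.896 in: entire storm abstracted, Q = 0.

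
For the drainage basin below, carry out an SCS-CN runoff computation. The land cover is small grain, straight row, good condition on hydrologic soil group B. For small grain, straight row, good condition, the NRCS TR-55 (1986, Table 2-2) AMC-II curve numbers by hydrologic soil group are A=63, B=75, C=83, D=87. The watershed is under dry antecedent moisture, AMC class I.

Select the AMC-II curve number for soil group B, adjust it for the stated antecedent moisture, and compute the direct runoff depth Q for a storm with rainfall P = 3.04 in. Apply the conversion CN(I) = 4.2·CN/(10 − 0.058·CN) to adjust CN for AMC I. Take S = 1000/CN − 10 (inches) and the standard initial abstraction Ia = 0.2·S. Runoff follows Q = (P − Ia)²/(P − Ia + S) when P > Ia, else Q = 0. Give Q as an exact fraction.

Q = 1308736/5822775 in ≈ 0.225 in

NRCS table: small grain, straight row, good condition, soil group B → CN(II) = 75
Dry (AMC I): CN(I) = 4.2·75/(10 − 0.058·75) = 315/(113/20) = 6300/113 ≈ 55.752
Retention S: 1000/CN − 10 with CN=55.752 → S = 500/63 ≈ 7.937 in
Initial abstraction Ia = S/5 = (500/63)/5 = 100/63 ≈ 1.587 in
Excess rainfall: 3.040 − 1.587 = 1.453 in; P > Ia so Q > 0
Runoff Q = (P−Ia)²/(P−Ia+S) = (1.453)²/(1.453+7.937) = 1308736/5822775 ≈ 0.225 in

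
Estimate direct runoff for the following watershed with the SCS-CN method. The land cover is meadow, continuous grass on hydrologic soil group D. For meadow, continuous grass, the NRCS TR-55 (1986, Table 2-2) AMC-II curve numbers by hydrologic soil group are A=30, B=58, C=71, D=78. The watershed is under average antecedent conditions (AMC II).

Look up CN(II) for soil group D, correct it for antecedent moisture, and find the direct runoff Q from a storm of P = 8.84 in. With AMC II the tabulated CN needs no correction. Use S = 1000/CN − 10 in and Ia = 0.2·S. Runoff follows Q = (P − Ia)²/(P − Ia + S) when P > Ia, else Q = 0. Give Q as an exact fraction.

NRCS table: meadow, continuous grass, soil group D → CN(II) = 78
Average conditions: CN = 78 (no AMC adjustment).
Max retention: S = 1000/78 − 10 = 110/39 in (≈ 2.821 in)
Ia = 0.2S: 0.2·2.821 = 0.564 in (exactly 22/39)
Since P=8.840 > Ia=0.564: effective rainfall P−Ia = 8069/975 in
Runoff Q = (P−Ia)²/(P−Ia+S) = (8.276)²/(8.276+2.821) = 65108761/10548525 ≈ 6.172 in

Q = 65108761/10548525 in ≈ 6.172 in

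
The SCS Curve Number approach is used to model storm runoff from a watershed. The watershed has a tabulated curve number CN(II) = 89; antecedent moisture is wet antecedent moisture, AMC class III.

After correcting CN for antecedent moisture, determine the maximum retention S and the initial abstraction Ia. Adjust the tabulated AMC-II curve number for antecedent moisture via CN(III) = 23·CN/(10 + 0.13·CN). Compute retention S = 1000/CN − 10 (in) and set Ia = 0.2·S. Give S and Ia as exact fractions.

S = 1100/2047 in ≈ 0.537 in; Ia = 220/2047 in ≈ 0.107 in

CN(III) from CN(II)=89: (23·89)/(10 + 0.13·89) = 204700/2157 ≈ 94.900
S = 1000/(204700/2157) − 10 = 1100/2047 in ≈ 0.537 in
Initial abstraction Ia = S/5 = (1100/2047)/5 = 220/2047 ≈ 0.107 in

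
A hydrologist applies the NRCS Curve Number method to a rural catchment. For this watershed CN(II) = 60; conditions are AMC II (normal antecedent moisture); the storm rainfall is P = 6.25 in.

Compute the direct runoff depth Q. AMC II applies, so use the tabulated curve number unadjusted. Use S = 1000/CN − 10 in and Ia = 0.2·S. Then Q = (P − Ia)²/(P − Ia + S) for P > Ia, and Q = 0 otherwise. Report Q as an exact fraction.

Average conditions: CN = 60 (no AMC adjustment).
S = 1000/60 − 10 = 20/3 in ≈ 6.667 in
Ia = 0.2·(20/3) = 4/3 in ≈ 1.333 in
Excess rainfall: 6.250 − 1.333 = 4.917 in; P > Ia so Q > 0
Q: (59/12)² ÷ (139/12) = 3481/1668 in (≈ 2.087 in)

Q = 3481/1668 in ≈ 2.087 in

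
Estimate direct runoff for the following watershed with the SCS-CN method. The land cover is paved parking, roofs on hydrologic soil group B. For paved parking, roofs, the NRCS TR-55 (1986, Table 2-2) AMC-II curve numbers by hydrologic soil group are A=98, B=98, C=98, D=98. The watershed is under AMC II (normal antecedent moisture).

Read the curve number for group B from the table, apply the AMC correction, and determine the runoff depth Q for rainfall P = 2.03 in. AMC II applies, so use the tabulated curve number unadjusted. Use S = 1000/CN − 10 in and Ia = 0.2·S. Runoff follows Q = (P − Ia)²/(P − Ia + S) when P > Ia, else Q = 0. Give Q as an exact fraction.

Q = 95004009/52660300 in ≈ 1.804 in

NRCS table: paved parking, roofs, soil group B → CN(II) = 98
AMC II — tabulated CN = 98 applies directly.
S = 1000/98 − 10 = 10/49 in ≈ 0.204 in
Initial abstraction Ia = S/5 = (10/49)/5 = 2/49 ≈ 0.041 in
Excess rainfall: 2.030 − 0.041 = 1.989 in; P > Ia so Q > 0
Runoff Q = (P−Ia)²/(P−Ia+S) = (1.989)²/(1.989+0.204) = 95004009/52660300 ≈ 1.804 in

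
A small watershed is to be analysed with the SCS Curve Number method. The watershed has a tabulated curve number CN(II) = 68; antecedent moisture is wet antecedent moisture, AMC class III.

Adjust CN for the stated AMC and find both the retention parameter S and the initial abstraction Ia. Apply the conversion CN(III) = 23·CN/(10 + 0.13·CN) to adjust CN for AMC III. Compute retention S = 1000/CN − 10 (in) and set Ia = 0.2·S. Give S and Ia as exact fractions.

S = 800/391 in ≈ 2.046 in; Ia = 160/391 in ≈ 0.409 in

CN(III) from CN(II)=68: (23·68)/(10 + 0.13·68) = 39100/471 ≈ 83.015
S = 1000/(39100/471) − 10 = 800/391 in ≈ 2.046 in
Initial abstraction Ia = S/5 = (800/391)/5 = 160/391 ≈ 0.409 in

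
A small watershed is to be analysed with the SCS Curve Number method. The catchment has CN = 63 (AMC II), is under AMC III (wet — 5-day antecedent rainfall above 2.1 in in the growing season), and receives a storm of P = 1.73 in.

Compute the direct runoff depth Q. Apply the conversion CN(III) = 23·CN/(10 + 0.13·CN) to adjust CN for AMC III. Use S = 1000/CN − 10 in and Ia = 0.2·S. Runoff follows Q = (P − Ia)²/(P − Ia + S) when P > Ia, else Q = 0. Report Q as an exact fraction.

CN(III) from CN(II)=63: (23·63)/(10 + 0.13·63) = 144900/1819 ≈ 79.659
S = 1000/(144900/1819) − 10 = 3700/1449 in ≈ 2.553 in
Initial abstraction Ia = S/5 = (3700/1449)/5 = 740/1449 ≈ 0.511 in
Since P=1.730 > Ia=0.511: effective rainfall P−Ia = 176677/144900 in
Runoff Q = (P−Ia)²/(P−Ia+S) = (1.219)²/(1.219+2.553) = 31214762329/79213497300 ≈ 0.394 in

Q = 31214762329/79213497300 in ≈ 0.394 in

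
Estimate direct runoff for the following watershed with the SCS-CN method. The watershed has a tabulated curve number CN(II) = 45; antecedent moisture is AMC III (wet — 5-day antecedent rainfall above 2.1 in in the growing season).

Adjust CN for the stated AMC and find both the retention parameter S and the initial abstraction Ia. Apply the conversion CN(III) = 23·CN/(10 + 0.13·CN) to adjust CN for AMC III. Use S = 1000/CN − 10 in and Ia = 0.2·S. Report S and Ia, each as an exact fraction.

S = 1100/207 in ≈ 5.314 in; Ia = 220/207 in ≈ 1.063 in

Adjust CN=45 to AMC III: 23·45/(10 + 0.13·45) → 1035 ÷ (317/20) = 20700/317 ≈ 65.300
Max retention: S = 1000/(20700/317) − 10 = 1100/207 in (≈ 5.314 in)
Ia = 0.2S: 0.2·5.314 = 1.063 in (exactly 220/207)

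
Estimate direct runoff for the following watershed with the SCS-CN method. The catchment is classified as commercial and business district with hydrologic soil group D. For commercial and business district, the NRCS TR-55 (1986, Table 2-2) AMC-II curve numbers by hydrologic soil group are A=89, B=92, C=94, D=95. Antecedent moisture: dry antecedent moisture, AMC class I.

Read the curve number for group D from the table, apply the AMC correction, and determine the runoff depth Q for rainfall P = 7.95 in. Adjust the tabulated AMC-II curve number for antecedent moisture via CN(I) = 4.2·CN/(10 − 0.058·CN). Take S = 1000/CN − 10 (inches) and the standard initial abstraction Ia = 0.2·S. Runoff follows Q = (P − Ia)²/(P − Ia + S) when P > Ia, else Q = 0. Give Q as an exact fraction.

Q = 3774996481/570099180 in ≈ 6.622 in

NRCS table: commercial and business district, soil group D → CN(II) = 95
Dry (AMC I): CN(I) = 4.2·95/(10 − 0.058·95) = 399/(449/100) = 39900/449 ≈ 88.864
Max retention: S = 1000/(39900/449) − 10 = 500/399 in (≈ 1.253 in)
Initial abstraction Ia = S/5 = (500/399)/5 = 100/399 ≈ 0.251 in
Excess rainfall: 7.950 − 0.251 = 7.699 in; P > Ia so Q > 0
Runoff Q = (P−Ia)²/(P−Ia+S) = (7.699)²/(7.699+1.253) = 3774996481/570099180 ≈ 6.622 in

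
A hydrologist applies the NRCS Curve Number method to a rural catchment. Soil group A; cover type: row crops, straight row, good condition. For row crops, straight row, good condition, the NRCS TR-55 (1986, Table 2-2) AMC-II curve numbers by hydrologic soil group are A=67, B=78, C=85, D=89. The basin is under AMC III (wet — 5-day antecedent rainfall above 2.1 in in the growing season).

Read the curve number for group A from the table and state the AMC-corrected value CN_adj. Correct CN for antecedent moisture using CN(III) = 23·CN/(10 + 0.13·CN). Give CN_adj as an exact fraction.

NRCS table: row crops, straight row, good condition, soil group A → CN(II) = 67
CN(III) from CN(II)=67: (23·67)/(10 + 0.13·67) = 154100/1871 ≈ 82.362

CN_adj = 154100/1871 ≈ 82.362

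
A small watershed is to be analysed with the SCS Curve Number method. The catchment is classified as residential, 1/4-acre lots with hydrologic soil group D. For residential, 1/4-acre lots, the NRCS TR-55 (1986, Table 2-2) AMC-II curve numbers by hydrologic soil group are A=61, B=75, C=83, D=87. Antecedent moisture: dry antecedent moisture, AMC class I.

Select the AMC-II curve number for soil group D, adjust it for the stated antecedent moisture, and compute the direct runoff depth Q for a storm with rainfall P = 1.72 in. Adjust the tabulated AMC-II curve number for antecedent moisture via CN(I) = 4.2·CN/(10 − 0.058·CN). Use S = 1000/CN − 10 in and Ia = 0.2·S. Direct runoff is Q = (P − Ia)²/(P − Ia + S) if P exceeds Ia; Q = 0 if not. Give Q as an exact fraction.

NRCS table: residential, 1/4-acre lots, soil group D → CN(II) = 87
CN(I) from CN(II)=87: (4.2·87)/(10 − 0.058·87) = 182700/2477 ≈ 73.759
S = 1000/(182700/2477) − 10 = 6500/1827 in ≈ 3.558 in
Ia = 0.2S: 0.2·3.558 = 0.712 in (exactly 1300/1827)
Excess rainfall: 1.720 − 0.712 = 1.008 in; P > Ia so Q > 0
Q: (46061/45675)² ÷ (208561/45675) = 2121615721/9526023675 in (≈ 0.223 in)

Q = 2121615721/9526023675 in ≈ 0.223 in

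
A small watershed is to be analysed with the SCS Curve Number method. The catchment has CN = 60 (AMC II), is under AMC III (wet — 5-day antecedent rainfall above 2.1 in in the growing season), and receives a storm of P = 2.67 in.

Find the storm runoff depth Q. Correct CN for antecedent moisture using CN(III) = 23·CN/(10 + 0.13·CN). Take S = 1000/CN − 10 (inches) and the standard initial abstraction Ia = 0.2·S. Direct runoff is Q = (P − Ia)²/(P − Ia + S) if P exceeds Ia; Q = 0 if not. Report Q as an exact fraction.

Adjust CN=60 to AMC III: 23·60/(10 + 0.13·60) → 1380 ÷ (89/5) = 6900/89 ≈ 77.528
Retention S: 1000/CN − 10 with CN=77.528 → S = 200/69 ≈ 2.899 in
Ia = 0.2·(200/69) = 40/69 in ≈ 0.580 in
Excess rainfall: 2.670 − 0.580 = 2.090 in; P > Ia so Q > 0
Q = (14423/6900)²/((14423/6900) + 200/69) = (208022929/47610000)/(34423/6900) = 208022929/237518700 in ≈ 0.876 in

Q = 208022929/237518700 in ≈ 0.876 in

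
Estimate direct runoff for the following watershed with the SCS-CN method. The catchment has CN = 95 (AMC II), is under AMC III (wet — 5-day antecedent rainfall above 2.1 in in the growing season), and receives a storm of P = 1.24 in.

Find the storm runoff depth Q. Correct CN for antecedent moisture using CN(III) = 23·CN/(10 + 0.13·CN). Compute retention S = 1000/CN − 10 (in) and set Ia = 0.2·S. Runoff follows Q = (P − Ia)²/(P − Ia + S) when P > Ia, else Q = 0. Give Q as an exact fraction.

Q = 170224209/169850975 in ≈ 1.002 in

Adjust CN=95 to AMC III: 23·95/(10 + 0.13·95) → 2185 ÷ (447/20) = 43700/447 ≈ 97.763
S = 1000/(43700/447) − 10 = 100/437 in ≈ 0.229 in
Initial abstraction Ia = S/5 = (100/437)/5 = 20/437 ≈ 0.046 in
Since P=1.240 > Ia=0.046: effective rainfall P−Ia = 13047/10925 in
Runoff Q = (P−Ia)²/(P−Ia+S) = (1.194)²/(1.194+0.229) = 170224209/169850975 ≈ 1.002 in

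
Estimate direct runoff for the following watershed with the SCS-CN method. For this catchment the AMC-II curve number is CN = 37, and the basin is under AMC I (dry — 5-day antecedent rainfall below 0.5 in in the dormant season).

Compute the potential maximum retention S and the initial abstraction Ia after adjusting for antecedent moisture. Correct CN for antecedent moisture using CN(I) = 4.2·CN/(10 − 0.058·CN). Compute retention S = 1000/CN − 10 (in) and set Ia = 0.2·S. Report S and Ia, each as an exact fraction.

Dry (AMC I): CN(I) = 4.2·37/(10 − 0.058·37) = (777/5)/(3927/500) = 3700/187 ≈ 19.786
Max retention: S = 1000/(3700/187) − 10 = 1500/37 in (≈ 40.541 in)
Ia = 0.2S: 0.2·40.541 = 8.108 in (exactly 300/37)

S = 1500/37 in ≈ 40.541 in; Ia = 300/37 in ≈ 8.108 in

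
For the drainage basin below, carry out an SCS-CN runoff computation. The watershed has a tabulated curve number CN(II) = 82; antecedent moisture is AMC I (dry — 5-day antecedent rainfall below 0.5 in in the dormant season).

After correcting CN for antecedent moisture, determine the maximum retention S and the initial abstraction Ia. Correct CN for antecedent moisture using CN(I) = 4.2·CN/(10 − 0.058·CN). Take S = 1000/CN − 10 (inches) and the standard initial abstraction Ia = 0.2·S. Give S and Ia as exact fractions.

CN(I) from CN(II)=82: (4.2·82)/(10 − 0.058·82) = 28700/437 ≈ 65.675
S = 1000/(28700/437) − 10 = 1500/287 in ≈ 5.226 in
Initial abstraction Ia = S/5 = (1500/287)/5 = 300/287 ≈ 1.045 in

S = 1500/287 in ≈ 5.226 in; Ia = 300/287 in ≈ 1.045 in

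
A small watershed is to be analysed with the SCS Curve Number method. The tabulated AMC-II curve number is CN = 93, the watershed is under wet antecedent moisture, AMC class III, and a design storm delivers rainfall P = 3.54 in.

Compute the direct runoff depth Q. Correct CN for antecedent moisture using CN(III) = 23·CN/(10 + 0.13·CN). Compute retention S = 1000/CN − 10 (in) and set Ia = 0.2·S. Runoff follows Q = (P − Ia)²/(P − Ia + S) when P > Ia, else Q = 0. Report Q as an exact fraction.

Adjust CN=93 to AMC III: 23·93/(10 + 0.13·93) → 2139 ÷ (2209/100) = 213900/2209 ≈ 96.831
S = 1000/(213900/2209) − 10 = 700/2139 in ≈ 0.327 in
Ia = 0.2·(700/2139) = 140/2139 in ≈ 0.065 in
Excess rainfall: 3.540 − 0.065 = 3.475 in; P > Ia so Q > 0
Q = (371603/106950)²/((371603/106950) + 700/2139) = (138088789609/11438302500)/(406603/106950) = 138088789609/43486190850 in ≈ 3.175 in

Q = 138088789609/43486190850 in ≈ 3.175 in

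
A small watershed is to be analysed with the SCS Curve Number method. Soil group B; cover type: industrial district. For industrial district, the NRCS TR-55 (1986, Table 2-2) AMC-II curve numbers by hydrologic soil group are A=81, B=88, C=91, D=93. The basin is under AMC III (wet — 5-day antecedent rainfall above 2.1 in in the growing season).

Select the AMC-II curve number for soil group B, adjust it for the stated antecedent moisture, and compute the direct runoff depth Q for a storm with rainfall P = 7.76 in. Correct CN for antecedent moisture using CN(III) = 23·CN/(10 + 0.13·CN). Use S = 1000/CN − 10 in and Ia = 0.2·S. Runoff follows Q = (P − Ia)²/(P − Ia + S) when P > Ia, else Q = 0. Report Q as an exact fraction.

NRCS table: industrial district, soil group B → CN(II) = 88
Adjust CN=88 to AMC III: 23·88/(10 + 0.13·88) → 2024 ÷ (536/25) = 6325/67 ≈ 94.403
Max retention: S = 1000/(6325/67) − 10 = 150/253 in (≈ 0.593 in)
Initial abstraction Ia = S/5 = (150/253)/5 = 30/253 ≈ 0.119 in
P − Ia = 7.760 − 0.119 = 48332/6325 ≈ 7.641 in (> 0, runoff occurs)
Q: (48332/6325)² ÷ (52082/6325) = 1167991112/164709325 in (≈ 7.091 in)

Q = 1167991112/164709325 in ≈ 7.091 in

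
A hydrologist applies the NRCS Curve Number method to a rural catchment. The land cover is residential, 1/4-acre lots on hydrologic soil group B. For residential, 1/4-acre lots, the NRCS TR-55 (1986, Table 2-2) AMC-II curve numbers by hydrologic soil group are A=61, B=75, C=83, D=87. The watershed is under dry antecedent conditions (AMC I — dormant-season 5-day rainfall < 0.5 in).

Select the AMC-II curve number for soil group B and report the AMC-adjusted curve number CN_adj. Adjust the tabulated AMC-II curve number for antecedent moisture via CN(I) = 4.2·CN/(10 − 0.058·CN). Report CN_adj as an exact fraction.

NRCS table: residential, 1/4-acre lots, soil group B → CN(II) = 75
Adjust CN=75 to AMC I: 4.2·75/(10 − 0.058·75) → 315 ÷ (113/20) = 6300/113 ≈ 55.752

CN_adj = 6300/113 ≈ 55.752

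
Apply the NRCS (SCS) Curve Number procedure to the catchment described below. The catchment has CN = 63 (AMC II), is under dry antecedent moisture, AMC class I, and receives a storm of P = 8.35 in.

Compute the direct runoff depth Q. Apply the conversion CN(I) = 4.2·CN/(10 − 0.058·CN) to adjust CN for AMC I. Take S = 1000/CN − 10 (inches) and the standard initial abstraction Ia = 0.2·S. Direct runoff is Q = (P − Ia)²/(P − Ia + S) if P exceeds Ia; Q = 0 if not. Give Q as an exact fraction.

Dry (AMC I): CN(I) = 4.2·63/(10 − 0.058·63) = (1323/5)/(3173/500) = 132300/3173 ≈ 41.696
Max retention: S = 1000/(132300/3173) − 10 = 18500/1323 in (≈ 13.983 in)
Initial abstraction Ia = S/5 = (18500/1323)/5 = 3700/1323 ≈ 2.797 in
Since P=8.350 > Ia=2.797: effective rainfall P−Ia = 146941/26460 in
Runoff Q = (P−Ia)²/(P−Ia+S) = (5.553)²/(5.553+13.983) = 21591657481/13678258860 ≈ 1.579 in

Q = 21591657481/13678258860 in ≈ 1.579 in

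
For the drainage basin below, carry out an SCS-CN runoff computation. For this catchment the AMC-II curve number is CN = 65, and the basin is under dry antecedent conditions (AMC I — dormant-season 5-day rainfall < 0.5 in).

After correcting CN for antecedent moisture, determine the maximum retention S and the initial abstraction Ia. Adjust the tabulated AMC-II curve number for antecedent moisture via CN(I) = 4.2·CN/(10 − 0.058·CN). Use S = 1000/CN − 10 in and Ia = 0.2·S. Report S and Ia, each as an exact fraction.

S = 500/39 in ≈ 12.821 in; Ia = 100/39 in ≈ 2.564 in

Dry (AMC I): CN(I) = 4.2·65/(10 − 0.058·65) = 273/(623/100) = 3900/89 ≈ 43.820
Max retention: S = 1000/(3900/89) − 10 = 500/39 in (≈ 12.821 in)
Ia = 0.2S: 0.2·12.821 = 2.564 in (exactly 100/39)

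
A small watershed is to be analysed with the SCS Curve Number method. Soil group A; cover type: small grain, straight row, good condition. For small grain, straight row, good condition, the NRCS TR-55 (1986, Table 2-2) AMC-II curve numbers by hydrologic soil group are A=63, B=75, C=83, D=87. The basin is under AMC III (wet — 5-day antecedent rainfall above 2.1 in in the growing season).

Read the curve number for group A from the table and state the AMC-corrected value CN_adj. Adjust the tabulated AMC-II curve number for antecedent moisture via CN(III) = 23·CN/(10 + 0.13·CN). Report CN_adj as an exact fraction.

NRCS table: small grain, straight row, good condition, soil group A → CN(II) = 63
Adjust CN=63 to AMC III: 23·63/(10 + 0.13·63) → 1449 ÷ (1819/100) = 144900/1819 ≈ 79.659

CN_adj = 144900/1819 ≈ 79.659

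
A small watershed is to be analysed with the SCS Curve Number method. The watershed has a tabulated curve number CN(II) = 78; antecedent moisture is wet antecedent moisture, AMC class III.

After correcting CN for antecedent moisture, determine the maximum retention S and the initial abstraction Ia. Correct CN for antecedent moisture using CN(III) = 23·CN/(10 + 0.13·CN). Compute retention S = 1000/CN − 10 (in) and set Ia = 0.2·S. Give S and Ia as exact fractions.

CN(III) from CN(II)=78: (23·78)/(10 + 0.13·78) = 89700/1007 ≈ 89.076
Max retention: S = 1000/(89700/1007) − 10 = 1100/897 in (≈ 1.226 in)
Initial abstraction Ia = S/5 = (1100/897)/5 = 220/897 ≈ 0.245 in

S = 1100/897 in ≈ 1.226 in; Ia = 220/897 in ≈ 0.245 in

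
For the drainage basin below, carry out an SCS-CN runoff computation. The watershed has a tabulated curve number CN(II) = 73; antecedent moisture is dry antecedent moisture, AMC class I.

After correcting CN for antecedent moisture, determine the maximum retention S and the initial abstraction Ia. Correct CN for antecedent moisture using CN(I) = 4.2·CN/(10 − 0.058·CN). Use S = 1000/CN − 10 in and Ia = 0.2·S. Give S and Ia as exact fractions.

Dry (AMC I): CN(I) = 4.2·73/(10 − 0.058·73) = (1533/5)/(2883/500) = 51100/961 ≈ 53.174
Max retention: S = 1000/(51100/961) − 10 = 4500/511 in (≈ 8.806 in)
Ia = 0.2S: 0.2·8.806 = 1.761 in (exactly 900/511)

S = 4500/511 in ≈ 8.806 in; Ia = 900/511 in ≈ 1.761 in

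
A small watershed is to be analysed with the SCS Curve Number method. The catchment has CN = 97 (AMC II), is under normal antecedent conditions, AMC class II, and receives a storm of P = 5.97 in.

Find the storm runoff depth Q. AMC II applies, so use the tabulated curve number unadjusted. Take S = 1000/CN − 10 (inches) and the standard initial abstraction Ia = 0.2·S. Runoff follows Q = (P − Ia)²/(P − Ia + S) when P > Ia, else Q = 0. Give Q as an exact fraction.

CN(II) = 97; AMC II needs no correction.
Max retention: S = 1000/97 − 10 = 30/97 in (≈ 0.309 in)
Ia = 0.2·(30/97) = 6/97 in ≈ 0.062 in
Excess rainfall: 5.970 − 0.062 = 5.908 in; P > Ia so Q > 0
Q: (57309/9700)² ÷ (60309/9700) = 364924609/64999700 in (≈ 5.614 in)

Q = 364924609/64999700 in ≈ 5.614 in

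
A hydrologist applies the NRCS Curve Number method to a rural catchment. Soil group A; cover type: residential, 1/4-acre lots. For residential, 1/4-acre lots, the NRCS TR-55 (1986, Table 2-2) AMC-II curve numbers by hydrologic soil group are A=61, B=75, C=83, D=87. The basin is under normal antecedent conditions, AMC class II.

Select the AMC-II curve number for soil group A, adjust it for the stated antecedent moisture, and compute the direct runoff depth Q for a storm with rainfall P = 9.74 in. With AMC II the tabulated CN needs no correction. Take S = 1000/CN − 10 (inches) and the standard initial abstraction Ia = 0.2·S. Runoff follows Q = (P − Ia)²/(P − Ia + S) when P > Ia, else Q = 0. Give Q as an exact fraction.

NRCS table: residential, 1/4-acre lots, soil group A → CN(II) = 61
CN(II) = 61; AMC II needs no correction.
S = 1000/61 − 10 = 390/61 in ≈ 6.393 in
Ia = 0.2·(390/61) = 78/61 in ≈ 1.279 in
Excess rainfall: 9.740 − 1.279 = 8.461 in; P > Ia so Q > 0
Q = (25807/3050)²/((25807/3050) + 390/61) = (666001249/9302500)/(45307/3050) = 666001249/138186350 in ≈ 4.820 in

Q = 666001249/138186350 in ≈ 4.820 in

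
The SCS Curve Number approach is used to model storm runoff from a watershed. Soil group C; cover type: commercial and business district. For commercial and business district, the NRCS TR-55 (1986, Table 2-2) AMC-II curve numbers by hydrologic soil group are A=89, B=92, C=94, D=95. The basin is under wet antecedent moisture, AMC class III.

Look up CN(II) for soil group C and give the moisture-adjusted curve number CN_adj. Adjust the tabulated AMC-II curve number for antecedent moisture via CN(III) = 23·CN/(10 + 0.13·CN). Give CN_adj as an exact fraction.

NRCS table: commercial and business district, soil group C → CN(II) = 94
Wet (AMC III): CN(III) = 23·94/(10 + 0.13·94) = 2162/(1111/50) = 108100/1111 ≈ 97.300

CN_adj = 108100/1111 ≈ 97.300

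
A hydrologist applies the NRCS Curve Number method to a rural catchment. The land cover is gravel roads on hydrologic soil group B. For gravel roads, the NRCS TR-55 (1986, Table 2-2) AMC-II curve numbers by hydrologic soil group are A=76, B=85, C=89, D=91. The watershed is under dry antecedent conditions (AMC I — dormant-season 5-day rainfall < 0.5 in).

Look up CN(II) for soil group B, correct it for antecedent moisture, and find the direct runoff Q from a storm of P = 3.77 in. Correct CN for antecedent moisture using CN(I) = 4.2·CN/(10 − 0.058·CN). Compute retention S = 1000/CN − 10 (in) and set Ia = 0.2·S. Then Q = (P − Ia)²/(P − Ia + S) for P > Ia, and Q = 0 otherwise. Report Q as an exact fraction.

Q = 1215428769/1009869700 in ≈ 1.204 in

NRCS table: gravel roads, soil group B → CN(II) = 85
Dry (AMC I): CN(I) = 4.2·85/(10 − 0.058·85) = 357/(507/100) = 11900/169 ≈ 70.414
Max retention: S = 1000/(11900/169) − 10 = 500/119 in (≈ 4.202 in)
Ia = 0.2·(500/119) = 100/119 in ≈ 0.840 in
Excess rainfall: 3.770 − 0.840 = 2.930 in; P > Ia so Q > 0
Q = (34863/11900)²/((34863/11900) + 500/119) = (1215428769/141610000)/(84863/11900) = 1215428769/1009869700 in ≈ 1.204 in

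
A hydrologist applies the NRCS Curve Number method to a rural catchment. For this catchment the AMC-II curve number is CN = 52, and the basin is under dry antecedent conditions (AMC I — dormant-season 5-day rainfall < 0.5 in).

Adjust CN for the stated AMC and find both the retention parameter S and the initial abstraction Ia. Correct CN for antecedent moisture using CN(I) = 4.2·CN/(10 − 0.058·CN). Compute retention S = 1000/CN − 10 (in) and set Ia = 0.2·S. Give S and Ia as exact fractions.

CN(I) from CN(II)=52: (4.2·52)/(10 − 0.058·52) = 9100/291 ≈ 31.271
Max retention: S = 1000/(9100/291) − 10 = 2000/91 in (≈ 21.978 in)
Initial abstraction Ia = S/5 = (2000/91)/5 = 400/91 ≈ 4.396 in

S = 2000/91 in ≈ 21.978 in; Ia = 400/91 in ≈ 4.396 in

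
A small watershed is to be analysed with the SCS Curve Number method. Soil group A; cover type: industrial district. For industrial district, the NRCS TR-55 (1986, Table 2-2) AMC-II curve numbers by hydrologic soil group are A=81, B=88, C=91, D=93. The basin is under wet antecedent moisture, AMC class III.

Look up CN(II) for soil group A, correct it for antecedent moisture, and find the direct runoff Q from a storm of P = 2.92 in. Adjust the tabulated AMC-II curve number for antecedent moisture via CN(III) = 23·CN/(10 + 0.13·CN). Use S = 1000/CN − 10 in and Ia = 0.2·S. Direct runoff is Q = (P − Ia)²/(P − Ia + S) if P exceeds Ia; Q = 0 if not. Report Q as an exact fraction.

NRCS table: industrial district, soil group A → CN(II) = 81
Adjust CN=81 to AMC III: 23·81/(10 + 0.13·81) → 1863 ÷ (2053/100) = 186300/2053 ≈ 90.745
Max retention: S = 1000/(186300/2053) − 10 = 1900/1863 in (≈ 1.020 in)
Ia = 0.2S: 0.2·1.020 = 0.204 in (exactly 380/1863)
P − Ia = 2.920 − 0.204 = 126499/46575 ≈ 2.716 in (> 0, runoff occurs)
Q = (126499/46575)²/((126499/46575) + 1900/1863) = (16001997001/2169230625)/(173999/46575) = 16001997001/8104003425 in ≈ 1.975 in

Q = 16001997001/8104003425 in ≈ 1.975 in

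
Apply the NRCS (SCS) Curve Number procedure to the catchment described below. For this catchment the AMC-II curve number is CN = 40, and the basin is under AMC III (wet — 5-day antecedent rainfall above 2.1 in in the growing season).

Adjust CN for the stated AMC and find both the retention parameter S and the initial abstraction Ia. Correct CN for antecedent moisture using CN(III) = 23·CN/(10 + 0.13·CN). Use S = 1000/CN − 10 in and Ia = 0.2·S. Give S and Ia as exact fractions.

CN(III) from CN(II)=40: (23·40)/(10 + 0.13·40) = 1150/19 ≈ 60.526
S = 1000/(1150/19) − 10 = 150/23 in ≈ 6.522 in
Ia = 0.2S: 0.2·6.522 = 1.304 in (exactly 30/23)

S = 150/23 in ≈ 6.522 in; Ia = 30/23 in ≈ 1.304 in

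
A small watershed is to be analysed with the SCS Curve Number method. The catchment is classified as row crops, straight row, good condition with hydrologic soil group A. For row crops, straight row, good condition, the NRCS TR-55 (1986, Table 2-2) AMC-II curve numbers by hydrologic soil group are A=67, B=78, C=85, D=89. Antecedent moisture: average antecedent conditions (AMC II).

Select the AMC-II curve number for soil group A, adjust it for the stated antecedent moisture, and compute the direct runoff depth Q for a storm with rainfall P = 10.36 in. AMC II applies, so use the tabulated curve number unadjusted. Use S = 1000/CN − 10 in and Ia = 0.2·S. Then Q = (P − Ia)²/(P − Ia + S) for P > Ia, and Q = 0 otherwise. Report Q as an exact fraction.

NRCS table: row crops, straight row, good condition, soil group A → CN(II) = 67
Average conditions: CN = 67 (no AMC adjustment).
Max retention: S = 1000/67 − 10 = 330/67 in (≈ 4.925 in)
Initial abstraction Ia = S/5 = (330/67)/5 = 66/67 ≈ 0.985 in
Since P=10.360 > Ia=0.985: effective rainfall P−Ia = 15703/1675 in
Runoff Q = (P−Ia)²/(P−Ia+S) = (9.375)²/(9.375+4.925) = 246584209/40121275 ≈ 6.146 in

Q = 246584209/40121275 in ≈ 6.146 in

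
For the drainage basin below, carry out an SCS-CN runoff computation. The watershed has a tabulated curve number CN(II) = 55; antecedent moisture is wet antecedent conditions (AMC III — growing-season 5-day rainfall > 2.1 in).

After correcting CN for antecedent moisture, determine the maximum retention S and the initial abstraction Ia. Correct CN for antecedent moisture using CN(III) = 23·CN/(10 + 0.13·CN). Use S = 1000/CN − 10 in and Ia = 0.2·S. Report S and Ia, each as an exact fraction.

S = 900/253 in ≈ 3.557 in; Ia = 180/253 in ≈ 0.711 in

Wet (AMC III): CN(III) = 23·55/(10 + 0.13·55) = 1265/(343/20) = 25300/343 ≈ 73.761
Max retention: S = 1000/(25300/343) − 10 = 900/253 in (≈ 3.557 in)
Ia = 0.2·(900/253) = 180/253 in ≈ 0.711 in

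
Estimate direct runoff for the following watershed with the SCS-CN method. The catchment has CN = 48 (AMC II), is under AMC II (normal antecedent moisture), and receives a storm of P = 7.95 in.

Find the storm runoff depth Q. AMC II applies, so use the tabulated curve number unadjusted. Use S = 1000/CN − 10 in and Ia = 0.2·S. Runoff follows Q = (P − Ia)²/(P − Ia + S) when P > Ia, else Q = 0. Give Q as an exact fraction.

Q = 120409/59820 in ≈ 2.013 in

CN(II) = 48; AMC II needs no correction.
Max retention: S = 1000/48 − 10 = 65/6 in (≈ 10.833 in)
Ia = 0.2·(65/6) = 13/6 in ≈ 2.167 in
Excess rainfall: 7.950 − 2.167 = 5.783 in; P > Ia so Q > 0
Q = (347/60)²/((347/60) + 65/6) = (120409/3600)/(997/60) = 120409/59820 in ≈ 2.013 in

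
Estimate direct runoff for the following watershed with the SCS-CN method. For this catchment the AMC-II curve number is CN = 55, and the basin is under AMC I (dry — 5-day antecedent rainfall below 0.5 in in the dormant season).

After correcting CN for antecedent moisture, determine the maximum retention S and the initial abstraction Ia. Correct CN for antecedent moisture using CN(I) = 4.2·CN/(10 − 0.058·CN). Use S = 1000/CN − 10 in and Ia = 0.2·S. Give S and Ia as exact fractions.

Adjust CN=55 to AMC I: 4.2·55/(10 − 0.058·55) → 231 ÷ (681/100) = 7700/227 ≈ 33.921
Retention S: 1000/CN − 10 with CN=33.921 → S = 1500/77 ≈ 19.481 in
Ia = 0.2·(1500/77) = 300/77 in ≈ 3.896 in

S = 1500/77 in ≈ 19.481 in; Ia = 300/77 in ≈ 3.896 in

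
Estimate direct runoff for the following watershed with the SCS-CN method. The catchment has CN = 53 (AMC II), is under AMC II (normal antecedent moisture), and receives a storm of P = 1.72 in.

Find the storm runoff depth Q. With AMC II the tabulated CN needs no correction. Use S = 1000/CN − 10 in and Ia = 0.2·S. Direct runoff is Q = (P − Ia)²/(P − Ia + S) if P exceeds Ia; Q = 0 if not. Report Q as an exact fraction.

Q = 0 in ≈ 0.000 in

AMC II — tabulated CN = 53 applies directly.
S = 1000/53 − 10 = 470/53 in ≈ 8.868 in
Ia = 0.2S: 0.2·8.868 = 1.774 in (exactly 94/53)
P = 1.720 ≤ Ia = 1.774 in: entire storm abstracted, Q = 0.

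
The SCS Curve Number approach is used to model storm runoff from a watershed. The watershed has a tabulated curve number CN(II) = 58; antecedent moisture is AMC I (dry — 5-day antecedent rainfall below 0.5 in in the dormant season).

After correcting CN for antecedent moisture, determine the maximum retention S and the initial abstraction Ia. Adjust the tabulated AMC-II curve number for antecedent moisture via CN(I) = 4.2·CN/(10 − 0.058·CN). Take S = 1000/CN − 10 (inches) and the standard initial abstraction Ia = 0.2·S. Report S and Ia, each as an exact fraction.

Adjust CN=58 to AMC I: 4.2·58/(10 − 0.058·58) → (1218/5) ÷ (1659/250) = 2900/79 ≈ 36.709
Retention S: 1000/CN − 10 with CN=36.709 → S = 500/29 ≈ 17.241 in
Ia = 0.2S: 0.2·17.241 = 3.448 in (exactly 100/29)

S = 500/29 in ≈ 17.241 in; Ia = 100/29 in ≈ 3.448 in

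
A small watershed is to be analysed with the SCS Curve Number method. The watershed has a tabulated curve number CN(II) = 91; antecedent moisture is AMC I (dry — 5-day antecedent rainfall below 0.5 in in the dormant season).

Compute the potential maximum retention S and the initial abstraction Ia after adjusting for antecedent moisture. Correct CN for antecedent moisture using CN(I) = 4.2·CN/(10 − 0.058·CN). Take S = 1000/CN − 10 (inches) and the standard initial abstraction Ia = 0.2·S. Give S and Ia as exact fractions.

CN(I) from CN(II)=91: (4.2·91)/(10 − 0.058·91) = 63700/787 ≈ 80.940
Max retention: S = 1000/(63700/787) − 10 = 1500/637 in (≈ 2.355 in)
Initial abstraction Ia = S/5 = (1500/637)/5 = 300/637 ≈ 0.471 in

S = 1500/637 in ≈ 2.355 in; Ia = 300/637 in ≈ 0.471 in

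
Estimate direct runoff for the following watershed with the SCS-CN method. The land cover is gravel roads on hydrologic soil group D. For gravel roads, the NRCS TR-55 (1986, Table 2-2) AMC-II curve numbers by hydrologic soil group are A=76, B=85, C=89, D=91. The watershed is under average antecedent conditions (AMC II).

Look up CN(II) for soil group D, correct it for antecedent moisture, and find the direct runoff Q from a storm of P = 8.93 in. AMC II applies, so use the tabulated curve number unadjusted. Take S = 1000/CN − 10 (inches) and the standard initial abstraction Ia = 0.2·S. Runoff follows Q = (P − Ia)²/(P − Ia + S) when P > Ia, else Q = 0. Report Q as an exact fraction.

NRCS table: gravel roads, soil group D → CN(II) = 91
CN(II) = 91; AMC II needs no correction.
Retention S: 1000/CN − 10 with CN=91.000 → S = 90/91 ≈ 0.989 in
Ia = 0.2S: 0.2·0.989 = 0.198 in (exactly 18/91)
Excess rainfall: 8.930 − 0.198 = 8.732 in; P > Ia so Q > 0
Q = (79463/9100)²/((79463/9100) + 90/91) = (6314368369/82810000)/(88463/9100) = 6314368369/805013300 in ≈ 7.844 in

Q = 6314368369/805013300 in ≈ 7.844 in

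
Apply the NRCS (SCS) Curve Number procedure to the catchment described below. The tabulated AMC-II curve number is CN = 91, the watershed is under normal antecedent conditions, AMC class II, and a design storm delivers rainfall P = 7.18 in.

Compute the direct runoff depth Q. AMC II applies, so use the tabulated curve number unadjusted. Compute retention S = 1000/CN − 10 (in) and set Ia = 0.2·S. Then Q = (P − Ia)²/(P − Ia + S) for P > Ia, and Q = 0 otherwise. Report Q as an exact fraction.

Q = 1009269361/165023950 in ≈ 6.116 in

CN(II) = 91; AMC II needs no correction.
Max retention: S = 1000/91 − 10 = 90/91 in (≈ 0.989 in)
Ia = 0.2·(90/91) = 18/91 in ≈ 0.198 in
P − Ia = 7.180 − 0.198 = 31769/4550 ≈ 6.982 in (> 0, runoff occurs)
Q: (31769/4550)² ÷ (36269/4550) = 1009269361/165023950 in (≈ 6.116 in)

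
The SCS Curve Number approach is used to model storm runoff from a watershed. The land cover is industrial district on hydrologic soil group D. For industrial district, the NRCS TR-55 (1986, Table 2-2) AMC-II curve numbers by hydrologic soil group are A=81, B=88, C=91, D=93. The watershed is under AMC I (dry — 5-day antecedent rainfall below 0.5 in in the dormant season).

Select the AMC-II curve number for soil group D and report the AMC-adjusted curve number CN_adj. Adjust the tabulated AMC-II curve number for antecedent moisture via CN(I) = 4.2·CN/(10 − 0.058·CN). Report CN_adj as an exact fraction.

NRCS table: industrial district, soil group D → CN(II) = 93
Adjust CN=93 to AMC I: 4.2·93/(10 − 0.058·93) → (1953/5) ÷ (2303/500) = 27900/329 ≈ 84.802

CN_adj = 27900/329 ≈ 84.802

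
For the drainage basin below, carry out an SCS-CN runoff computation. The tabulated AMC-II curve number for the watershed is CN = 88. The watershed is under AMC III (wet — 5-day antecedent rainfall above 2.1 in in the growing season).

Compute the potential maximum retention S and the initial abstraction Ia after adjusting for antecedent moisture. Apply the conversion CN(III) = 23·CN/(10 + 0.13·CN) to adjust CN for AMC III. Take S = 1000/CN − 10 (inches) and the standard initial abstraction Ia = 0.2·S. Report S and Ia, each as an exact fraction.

Wet (AMC III): CN(III) = 23·88/(10 + 0.13·88) = 2024/(536/25) = 6325/67 ≈ 94.403
S = 1000/(6325/67) − 10 = 150/253 in ≈ 0.593 in
Initial abstraction Ia = S/5 = (150/253)/5 = 30/253 ≈ 0.119 in

S = 150/253 in ≈ 0.593 in; Ia = 30/253 in ≈ 0.119 in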